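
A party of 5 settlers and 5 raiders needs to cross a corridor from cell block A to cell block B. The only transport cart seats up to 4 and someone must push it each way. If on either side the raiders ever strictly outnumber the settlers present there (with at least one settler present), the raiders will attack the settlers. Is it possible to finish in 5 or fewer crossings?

No

Counting alone: each trip to cell block B takes at most 4 across and each return brings at least 1 back, so after t trips out (and t−1 returns) at most 4t − (t−1) of the 10 are across; that first reaches 10 at t = 3, so at least 5 crossings are needed.
The safety rule pushes this higher. Following every safe sequence of crossings, the most of the 10 that can be at cell block B as the transport cart arrives there on crossing 5 is 9 — never all 10.
So the move cannot be finished within 5 crossings. (The shortest complete plan takes 7:)
1. 2 raiders → cell block B.  (cell block A: 5S 3R; cell block B: 0S 2R)
2. 1 raider ← cell block A.  (cell block A: 5S 4R; cell block B: 0S 1R)
3. 4 raiders → cell block B.  (cell block A: 5S 0R; cell block B: 0S 5R)
4. 1 raider ← cell block A.  (cell block A: 5S 1R; cell block B: 0S 4R)
5. 4 settlers → cell block B.  (cell block A: 1S 1R; cell block B: 4S 4R)
6. 1 settler and 1 raider ← cell block A.  (cell block A: 2S 2R; cell block B: 3S 3R)
7. 2 settlers and 2 raiders → cell block B.  (cell block A: 0S 0R; cell block B: 5S 5R)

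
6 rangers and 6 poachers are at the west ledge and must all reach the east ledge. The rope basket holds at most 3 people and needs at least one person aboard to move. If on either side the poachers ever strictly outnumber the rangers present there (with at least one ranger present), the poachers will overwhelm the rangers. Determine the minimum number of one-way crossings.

Following every safe sequence of crossings from the start, the most of the 12 that can be at the east ledge as the rope basket arrives there on crossings 1, 3, 5 is 3, 5, 6 respectively; the best ever achieved is 6 of 12.
From crossing 7 on, no configuration arises that was not already reachable earlier: only 17 distinct safe configurations (who is on which side, and where the rope basket is) can ever be reached, none of them has everyone across, and every continuation just revisits them. They are: 0 rangers + 0 poachers across (rope basket back at the start); 0 rangers + 1 poacher across (rope basket there); 0 rangers + 1 poacher across (rope basket back at the start); 0 rangers + 2 poachers across (rope basket there); 0 rangers + 2 poachers across (rope basket back at the start); 0 rangers + 3 poachers across (rope basket there); 0 rangers + 3 poachers across (rope basket back at the start); 0 rangers + 4 poachers across (rope basket there); 0 rangers + 4 poachers across (rope basket back at the start); 0 rangers + 5 poachers across (rope basket there); 0 rangers + 5 poachers across (rope basket back at the start); 0 rangers + 6 poachers across (rope basket there); 1 ranger + 1 poacher across (rope basket there); 1 ranger + 1 poacher across (rope basket back at the start); 2 rangers + 2 poachers across (rope basket there); 2 rangers + 2 poachers across (rope basket back at the start); 3 rangers + 3 poachers across (rope basket there). So no valid plan exists.

impossible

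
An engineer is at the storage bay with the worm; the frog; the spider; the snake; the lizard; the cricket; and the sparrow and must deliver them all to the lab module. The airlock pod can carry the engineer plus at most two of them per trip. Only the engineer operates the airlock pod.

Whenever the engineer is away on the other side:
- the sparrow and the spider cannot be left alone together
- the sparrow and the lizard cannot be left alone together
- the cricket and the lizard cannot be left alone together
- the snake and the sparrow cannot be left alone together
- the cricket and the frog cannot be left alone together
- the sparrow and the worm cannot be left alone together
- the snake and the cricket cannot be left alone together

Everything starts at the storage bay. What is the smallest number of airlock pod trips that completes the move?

Counting alone: the engineer can take at most 2 across per trip to the lab module, so moving all 7 needs at least 4 loaded trips out, with a return between consecutive ones — at least 7 crossings.
The safety rule pushes this higher. Following every safe sequence of crossings, the most of the 7 that can be at the lab module as the airlock pod arrives there on crossing 7 is 6 — never all 7.
So no plan with fewer than 9 crossings exists, and this one achieves 9:
1. Engineer goes to the lab module with the cricket and the sparrow.
2. Engineer goes back to the storage bay alone.
3. Engineer goes to the lab module with the frog.
4. Engineer goes back to the storage bay with the cricket.
5. Engineer goes to the lab module with the lizard and the snake.
6. Engineer goes back to the storage bay with the sparrow.
7. Engineer goes to the lab module with the spider and the worm.
8. Engineer goes back to the storage bay alone.
9. Engineer goes to the lab module with the cricket and the sparrow.

9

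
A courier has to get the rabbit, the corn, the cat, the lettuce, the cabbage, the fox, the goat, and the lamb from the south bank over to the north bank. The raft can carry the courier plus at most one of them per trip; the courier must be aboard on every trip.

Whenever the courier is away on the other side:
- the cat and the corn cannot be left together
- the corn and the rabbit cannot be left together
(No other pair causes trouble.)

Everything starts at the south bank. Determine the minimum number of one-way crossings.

Counting alone: the courier can take at most 1 across per trip to the north bank, so moving all 8 needs at least 8 loaded trips out, with a return between consecutive ones — at least 15 crossings.
The safety rule pushes this higher. Following every safe sequence of crossings, the most of the 8 that can be at the north bank as the raft arrives there on crossing 15 is 7 — never all 8.
So no plan with fewer than 17 crossings exists, and this one achieves 17:
1. Courier goes to the north bank with the corn.
2. Courier goes back to the south bank alone.
3. Courier goes to the north bank with the rabbit.
4. Courier goes back to the south bank with the corn.
5. Courier goes to the north bank with the cat.
6. Courier goes back to the south bank alone.
7. Courier goes to the north bank with the lettuce.
8. Courier goes back to the south bank alone.
9. Courier goes to the north bank with the cabbage.
10. Courier goes back to the south bank alone.
11. Courier goes to the north bank with the fox.
12. Courier goes back to the south bank alone.
13. Courier goes to the north bank with the goat.
14. Courier goes back to the south bank alone.
15. Courier goes to the north bank with the lamb.
16. Courier goes back to the south bank alone.
17. Courier goes to the north bank with the corn.

17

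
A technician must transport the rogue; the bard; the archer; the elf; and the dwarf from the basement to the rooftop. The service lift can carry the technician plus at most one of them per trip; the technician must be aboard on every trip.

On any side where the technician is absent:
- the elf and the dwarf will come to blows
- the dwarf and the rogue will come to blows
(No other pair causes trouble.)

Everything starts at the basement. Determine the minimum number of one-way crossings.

Counting alone: the technician can take at most 1 across per trip to the rooftop, so moving all 5 needs at least 5 loaded trips out, with a return between consecutive ones — at least 9 crossings.
The safety rule pushes this higher. Following every safe sequence of crossings, the most of the 5 that can be at the rooftop as the service lift arrives there on crossing 9 is 4 — never all 5.
So no plan with fewer than 11 crossings exists, and this one achieves 11:
1. Technician goes to the rooftop with the dwarf.
2. Technician goes back to the basement alone.
3. Technician goes to the rooftop with the rogue.
4. Technician goes back to the basement with the dwarf.
5. Technician goes to the rooftop with the elf.
6. Technician goes back to the basement alone.
7. Technician goes to the rooftop with the bard.
8. Technician goes back to the basement alone.
9. Technician goes to the rooftop with the archer.
10. Technician goes back to the basement alone.
11. Technician goes to the rooftop with the dwarf.

11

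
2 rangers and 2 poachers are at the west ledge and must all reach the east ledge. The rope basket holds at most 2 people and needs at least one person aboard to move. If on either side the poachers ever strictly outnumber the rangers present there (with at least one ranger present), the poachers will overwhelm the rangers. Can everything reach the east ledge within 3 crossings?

Counting alone: each trip to the east ledge takes at most 2 across and each return brings at least 1 back, so after t trips out (and t−1 returns) at most 2t − (t−1) of the 4 are across; that first reaches 4 at t = 3, so at least 5 crossings are needed.
Since 3 < 5, 3 crossings cannot be enough. (The shortest complete plan in fact takes 5:)
1. 2 poachers → the east ledge.  (the west ledge: 2R 0P; the east ledge: 0R 2P)
2. 1 poacher ← the west ledge.  (the west ledge: 2R 1P; the east ledge: 0R 1P)
3. 2 rangers → the east ledge.  (the west ledge: 0R 1P; the east ledge: 2R 1P)
4. 1 poacher ← the west ledge.  (the west ledge: 0R 2P; the east ledge: 2R 0P)
5. 2 poachers → the east ledge.  (the west ledge: 0R 0P; the east ledge: 2R 2P)

No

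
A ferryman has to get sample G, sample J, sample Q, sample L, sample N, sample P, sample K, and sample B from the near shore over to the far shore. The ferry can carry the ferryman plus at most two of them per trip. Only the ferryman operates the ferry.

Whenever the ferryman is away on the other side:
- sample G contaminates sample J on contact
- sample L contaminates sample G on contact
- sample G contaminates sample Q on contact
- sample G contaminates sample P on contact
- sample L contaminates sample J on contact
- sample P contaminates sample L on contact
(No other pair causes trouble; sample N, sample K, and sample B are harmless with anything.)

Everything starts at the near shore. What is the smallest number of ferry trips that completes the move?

13

Counting alone: the ferryman can take at most 2 across per trip to the far shore, so moving all 8 needs at least 4 loaded trips out, with a return between consecutive ones — at least 7 crossings.
The safety rule pushes this higher. Following every safe sequence of crossings, the most of the 8 that can be at the far shore as the ferry arrives there on crossings 7, 9, 11 is 5, 6, 7 respectively — never all 8.
So no plan with fewer than 13 crossings exists, and this one achieves 13:
1. Ferryman goes to the far shore with sample G and sample L.
2. Ferryman goes back to the near shore with sample G.
3. Ferryman goes to the far shore with sample G and sample Q.
4. Ferryman goes back to the near shore with sample G.
5. Ferryman goes to the far shore with sample G and sample N.
6. Ferryman goes back to the near shore with sample G.
7. Ferryman goes to the far shore with sample G and sample K.
8. Ferryman goes back to the near shore with sample G.
9. Ferryman goes to the far shore with sample B and sample G.
10. Ferryman goes back to the near shore with sample G.
11. Ferryman goes to the far shore with sample J and sample P.
12. Ferryman goes back to the near shore with sample L.
13. Ferryman goes to the far shore with sample G and sample L.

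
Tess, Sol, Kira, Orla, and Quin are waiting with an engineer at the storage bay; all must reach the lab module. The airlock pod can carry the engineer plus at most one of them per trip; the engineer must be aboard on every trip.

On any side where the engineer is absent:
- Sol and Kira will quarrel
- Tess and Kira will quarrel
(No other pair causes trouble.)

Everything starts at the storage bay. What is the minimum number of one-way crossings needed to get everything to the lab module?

11

Counting alone: the engineer can take at most 1 across per trip to the lab module, so moving all 5 needs at least 5 loaded trips out, with a return between consecutive ones — at least 9 crossings.
The safety rule pushes this higher. Following every safe sequence of crossings, the most of the 5 that can be at the lab module as the airlock pod arrives there on crossing 9 is 4 — never all 5.
So no plan with fewer than 11 crossings exists, and this one achieves 11:
1. Engineer goes to the lab module with Kira.
2. Engineer goes back to the storage bay alone.
3. Engineer goes to the lab module with Tess.
4. Engineer goes back to the storage bay with Kira.
5. Engineer goes to the lab module with Sol.
6. Engineer goes back to the storage bay alone.
7. Engineer goes to the lab module with Orla.
8. Engineer goes back to the storage bay alone.
9. Engineer goes to the lab module with Quin.
10. Engineer goes back to the storage bay alone.
11. Engineer goes to the lab module with Kira.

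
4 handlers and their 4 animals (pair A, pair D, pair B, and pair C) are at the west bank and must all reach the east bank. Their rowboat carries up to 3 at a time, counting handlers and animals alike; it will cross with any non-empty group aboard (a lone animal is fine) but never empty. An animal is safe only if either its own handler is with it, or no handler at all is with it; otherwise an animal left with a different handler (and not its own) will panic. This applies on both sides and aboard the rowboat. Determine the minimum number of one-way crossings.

Counting alone: each trip to the east bank takes at most 3 across and each return brings at least 1 back, so after t trips out (and t−1 returns) at most 3t − (t−1) of the 8 are across; that first reaches 8 at t = 4, so at least 7 crossings are needed.
The safety rule pushes this higher. Following every safe sequence of crossings, the most of the 8 that can be at the east bank as the rowboat arrives there on crossing 7 is 7 — never all 8.
So no plan with fewer than 9 crossings exists, and this one achieves 9:
1. animal A and handler A cross → the east bank.
2. handler A crosses ← the west bank.
3. animal D, handler A, and handler D cross → the east bank.
4. animal A and handler A cross ← the west bank.
5. handler A, handler B, and handler C cross → the east bank.
6. animal D crosses ← the west bank.
7. animal A and animal D cross → the east bank.
8. animal A crosses ← the west bank.
9. animal A, animal B, and animal C cross → the east bank.

9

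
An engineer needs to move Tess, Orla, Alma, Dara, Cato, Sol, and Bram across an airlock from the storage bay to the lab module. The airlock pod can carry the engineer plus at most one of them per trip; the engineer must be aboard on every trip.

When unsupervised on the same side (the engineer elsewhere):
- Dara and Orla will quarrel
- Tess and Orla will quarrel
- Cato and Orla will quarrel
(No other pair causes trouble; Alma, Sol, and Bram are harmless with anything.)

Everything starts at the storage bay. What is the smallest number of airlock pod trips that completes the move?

impossible

Following every safe sequence of crossings from the start, the most of the 7 that can be at the lab module as the airlock pod arrives there on crossings 1, 3, 5, 7, 9 is 1, 2, 3, 4, 5 respectively; the best ever achieved is 5 of 7.
From crossing 11 on, no configuration arises that was not already reachable earlier: only 72 distinct safe configurations (who is on which side, and where the airlock pod is) can ever be reached, none of them has everyone across, and every continuation just revisits them. So no valid plan exists.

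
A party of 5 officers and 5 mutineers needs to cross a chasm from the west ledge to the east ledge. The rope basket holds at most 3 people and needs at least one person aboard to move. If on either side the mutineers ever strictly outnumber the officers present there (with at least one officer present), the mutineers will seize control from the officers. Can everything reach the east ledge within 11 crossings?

Yes

Yes — this plan uses 11 crossings (≤ 11):
1. 2 mutineers → the east ledge.  (the west ledge: 5O 3M; the east ledge: 0O 2M)
2. 1 mutineer ← the west ledge.  (the west ledge: 5O 4M; the east ledge: 0O 1M)
3. 3 mutineers → the east ledge.  (the west ledge: 5O 1M; the east ledge: 0O 4M)
4. 1 mutineer ← the west ledge.  (the west ledge: 5O 2M; the east ledge: 0O 3M)
5. 3 officers → the east ledge.  (the west ledge: 2O 2M; the east ledge: 3O 3M)
6. 1 officer and 1 mutineer ← the west ledge.  (the west ledge: 3O 3M; the east ledge: 2O 2M)
7. 3 officers → the east ledge.  (the west ledge: 0O 3M; the east ledge: 5O 2M)
8. 1 mutineer ← the west ledge.  (the west ledge: 0O 4M; the east ledge: 5O 1M)
9. 2 mutineers → the east ledge.  (the west ledge: 0O 2M; the east ledge: 5O 3M)
10. 1 mutineer ← the west ledge.  (the west ledge: 0O 3M; the east ledge: 5O 2M)
11. 3 mutineers → the east ledge.  (the west ledge: 0O 0M; the east ledge: 5O 5M)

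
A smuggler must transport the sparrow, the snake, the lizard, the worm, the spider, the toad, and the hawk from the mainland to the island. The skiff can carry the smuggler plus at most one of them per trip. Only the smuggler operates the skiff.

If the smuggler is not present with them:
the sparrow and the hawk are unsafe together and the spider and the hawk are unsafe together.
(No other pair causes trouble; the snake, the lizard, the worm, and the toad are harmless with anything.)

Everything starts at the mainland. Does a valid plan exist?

1. Smuggler goes to the island with the hawk.
2. Smuggler goes back to the mainland alone.
3. Smuggler goes to the island with the sparrow.
4. Smuggler goes back to the mainland with the hawk.
5. Smuggler goes to the island with the spider.
6. Smuggler goes back to the mainland alone.
7. Smuggler goes to the island with the snake.
8. Smuggler goes back to the mainland alone.
9. Smuggler goes to the island with the lizard.
10. Smuggler goes back to the mainland alone.
11. Smuggler goes to the island with the worm.
12. Smuggler goes back to the mainland alone.
13. Smuggler goes to the island with the toad.
14. Smuggler goes back to the mainland alone.
15. Smuggler goes to the island with the hawk.

Yes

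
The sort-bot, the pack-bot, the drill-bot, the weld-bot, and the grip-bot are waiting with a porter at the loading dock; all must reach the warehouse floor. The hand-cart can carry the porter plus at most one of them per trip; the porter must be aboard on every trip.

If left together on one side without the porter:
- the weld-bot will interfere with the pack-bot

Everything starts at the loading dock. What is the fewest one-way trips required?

9

Counting alone: the porter can take at most 1 across per trip to the warehouse floor, so moving all 5 needs at least 5 loaded trips out, with a return between consecutive ones — at least 9 crossings.
The plan below uses exactly 9 crossings, so it is optimal:
1. Porter goes to the warehouse floor with the pack-bot.  [the loading dock: the drill-bot, the grip-bot, the sort-bot, the weld-bot | the warehouse floor: the pack-bot]
2. Porter goes back to the loading dock alone.  [the loading dock: the drill-bot, the grip-bot, the sort-bot, the weld-bot | the warehouse floor: the pack-bot]
3. Porter goes to the warehouse floor with the sort-bot.  [the loading dock: the drill-bot, the grip-bot, the weld-bot | the warehouse floor: the pack-bot, the sort-bot]
4. Porter goes back to the loading dock alone.  [the loading dock: the drill-bot, the grip-bot, the weld-bot | the warehouse floor: the pack-bot, the sort-bot]
5. Porter goes to the warehouse floor with the drill-bot.  [the loading dock: the grip-bot, the weld-bot | the warehouse floor: the drill-bot, the pack-bot, the sort-bot]
6. Porter goes back to the loading dock alone.  [the loading dock: the grip-bot, the weld-bot | the warehouse floor: the drill-bot, the pack-bot, the sort-bot]
7. Porter goes to the warehouse floor with the grip-bot.  [the loading dock: the weld-bot | the warehouse floor: the drill-bot, the grip-bot, the pack-bot, the sort-bot]
8. Porter goes back to the loading dock alone.  [the loading dock: the weld-bot | the warehouse floor: the drill-bot, the grip-bot, the pack-bot, the sort-bot]
9. Porter goes to the warehouse floor with the weld-bot.  [the loading dock: — | the warehouse floor: the drill-bot, the grip-bot, the pack-bot, the sort-bot, the weld-bot]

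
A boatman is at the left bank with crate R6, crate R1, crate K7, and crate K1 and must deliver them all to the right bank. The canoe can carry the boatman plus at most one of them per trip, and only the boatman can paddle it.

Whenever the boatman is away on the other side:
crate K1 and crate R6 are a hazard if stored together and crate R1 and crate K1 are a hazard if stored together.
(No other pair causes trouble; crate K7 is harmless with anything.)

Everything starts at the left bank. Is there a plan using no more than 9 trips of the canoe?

Yes — this plan uses 9 crossings (≤ 9):
1. Boatman goes to the right bank with crate K1.
2. Boatman goes back to the left bank alone.
3. Boatman goes to the right bank with crate R6.
4. Boatman goes back to the left bank with crate K1.
5. Boatman goes to the right bank with crate R1.
6. Boatman goes back to the left bank alone.
7. Boatman goes to the right bank with crate K7.
8. Boatman goes back to the left bank alone.
9. Boatman goes to the right bank with crate K1.

Yes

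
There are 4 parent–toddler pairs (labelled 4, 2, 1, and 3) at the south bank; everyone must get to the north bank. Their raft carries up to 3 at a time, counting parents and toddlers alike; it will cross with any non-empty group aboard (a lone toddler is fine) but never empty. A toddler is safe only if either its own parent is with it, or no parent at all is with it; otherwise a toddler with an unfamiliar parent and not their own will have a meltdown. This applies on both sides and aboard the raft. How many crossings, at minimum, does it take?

9

Counting alone: each trip to the north bank takes at most 3 across and each return brings at least 1 back, so after t trips out (and t−1 returns) at most 3t − (t−1) of the 8 are across; that first reaches 8 at t = 4, so at least 7 crossings are needed.
The safety rule pushes this higher. Following every safe sequence of crossings, the most of the 8 that can be at the north bank as the raft arrives there on crossing 7 is 7 — never all 8.
So no plan with fewer than 9 crossings exists, and this one achieves 9:
1. parent 4 and toddler 4 cross → the north bank.
2. parent 4 crosses ← the south bank.
3. parent 2, parent 4, and toddler 2 cross → the north bank.
4. parent 4 and toddler 4 cross ← the south bank.
5. parent 1, parent 3, and parent 4 cross → the north bank.
6. toddler 2 crosses ← the south bank.
7. toddler 2 and toddler 4 cross → the north bank.
8. toddler 4 crosses ← the south bank.
9. toddler 1, toddler 3, and toddler 4 cross → the north bank.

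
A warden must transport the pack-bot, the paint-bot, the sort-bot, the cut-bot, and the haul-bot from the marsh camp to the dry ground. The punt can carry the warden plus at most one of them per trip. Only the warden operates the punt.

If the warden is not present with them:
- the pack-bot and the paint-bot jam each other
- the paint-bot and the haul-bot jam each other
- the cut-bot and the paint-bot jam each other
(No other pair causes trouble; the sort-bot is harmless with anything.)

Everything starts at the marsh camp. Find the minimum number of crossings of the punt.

Following every safe sequence of crossings from the start, the most of the 5 that can be at the dry ground as the punt arrives there on crossings 1, 3, 5 is 1, 2, 3 respectively; the best ever achieved is 3 of 5.
From crossing 7 on, no configuration arises that was not already reachable earlier: only 18 distinct safe configurations (who is on which side, and where the punt is) can ever be reached, none of them has everyone across, and every continuation just revisits them. So no valid plan exists.

impossible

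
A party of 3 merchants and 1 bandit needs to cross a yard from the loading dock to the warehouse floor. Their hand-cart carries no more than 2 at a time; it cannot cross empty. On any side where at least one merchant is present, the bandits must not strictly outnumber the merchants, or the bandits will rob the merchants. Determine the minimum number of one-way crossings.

5

Counting alone: each trip to the warehouse floor takes at most 2 across and each return brings at least 1 back, so after t trips out (and t−1 returns) at most 2t − (t−1) of the 4 are across; that first reaches 4 at t = 3, so at least 5 crossings are needed.
The plan below uses exactly 5 crossings, so it is optimal:
1. 1 merchant and 1 bandit → the warehouse floor.  (the loading dock: 2M 0B; the warehouse floor: 1M 1B)
2. 1 bandit ← the loading dock.  (the loading dock: 2M 1B; the warehouse floor: 1M 0B)
3. 1 merchant and 1 bandit → the warehouse floor.  (the loading dock: 1M 0B; the warehouse floor: 2M 1B)
4. 1 bandit ← the loading dock.  (the loading dock: 1M 1B; the warehouse floor: 2M 0B)
5. 1 merchant and 1 bandit → the warehouse floor.  (the loading dock: 0M 0B; the warehouse floor: 3M 1B)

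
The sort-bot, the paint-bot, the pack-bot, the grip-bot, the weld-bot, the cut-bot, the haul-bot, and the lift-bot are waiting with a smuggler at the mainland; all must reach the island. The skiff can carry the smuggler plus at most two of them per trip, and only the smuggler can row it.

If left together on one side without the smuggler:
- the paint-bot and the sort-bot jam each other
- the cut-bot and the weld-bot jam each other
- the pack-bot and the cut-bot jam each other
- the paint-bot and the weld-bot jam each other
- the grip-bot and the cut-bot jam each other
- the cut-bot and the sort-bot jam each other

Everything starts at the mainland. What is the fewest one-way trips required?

9

Counting alone: the smuggler can take at most 2 across per trip to the island, so moving all 8 needs at least 4 loaded trips out, with a return between consecutive ones — at least 7 crossings.
The safety rule pushes this higher. Following every safe sequence of crossings, the most of the 8 that can be at the island as the skiff arrives there on crossing 7 is 7 — never all 8.
So no plan with fewer than 9 crossings exists, and this one achieves 9:
1. Smuggler goes to the island with the cut-bot and the paint-bot.  [the mainland: the grip-bot, the haul-bot, the lift-bot, the pack-bot, the sort-bot, the weld-bot | the island: the cut-bot, the paint-bot]
2. Smuggler goes back to the mainland alone.  [the mainland: the grip-bot, the haul-bot, the lift-bot, the pack-bot, the sort-bot, the weld-bot | the island: the cut-bot, the paint-bot]
3. Smuggler goes to the island with the pack-bot and the sort-bot.  [the mainland: the grip-bot, the haul-bot, the lift-bot, the weld-bot | the island: the cut-bot, the pack-bot, the paint-bot, the sort-bot]
4. Smuggler goes back to the mainland with the cut-bot and the paint-bot.  [the mainland: the cut-bot, the grip-bot, the haul-bot, the lift-bot, the paint-bot, the weld-bot | the island: the pack-bot, the sort-bot]
5. Smuggler goes to the island with the grip-bot and the weld-bot.  [the mainland: the cut-bot, the haul-bot, the lift-bot, the paint-bot | the island: the grip-bot, the pack-bot, the sort-bot, the weld-bot]
6. Smuggler goes back to the mainland alone.  [the mainland: the cut-bot, the haul-bot, the lift-bot, the paint-bot | the island: the grip-bot, the pack-bot, the sort-bot, the weld-bot]
7. Smuggler goes to the island with the haul-bot and the lift-bot.  [the mainland: the cut-bot, the paint-bot | the island: the grip-bot, the haul-bot, the lift-bot, the pack-bot, the sort-bot, the weld-bot]
8. Smuggler goes back to the mainland alone.  [the mainland: the cut-bot, the paint-bot | the island: the grip-bot, the haul-bot, the lift-bot, the pack-bot, the sort-bot, the weld-bot]
9. Smuggler goes to the island with the cut-bot and the paint-bot.  [the mainland: — | the island: the cut-bot, the grip-bot, the haul-bot, the lift-bot, the pack-bot, the paint-bot, the sort-bot, the weld-bot]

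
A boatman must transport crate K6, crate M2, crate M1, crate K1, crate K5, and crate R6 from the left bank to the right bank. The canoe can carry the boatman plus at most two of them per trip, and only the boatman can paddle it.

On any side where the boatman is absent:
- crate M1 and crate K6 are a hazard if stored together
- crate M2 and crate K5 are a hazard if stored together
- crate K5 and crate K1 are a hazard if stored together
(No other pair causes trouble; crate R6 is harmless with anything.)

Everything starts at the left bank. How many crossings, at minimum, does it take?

7

Counting alone: the boatman can take at most 2 across per trip to the right bank, so moving all 6 needs at least 3 loaded trips out, with a return between consecutive ones — at least 5 crossings.
The safety rule pushes this higher. Following every safe sequence of crossings, the most of the 6 that can be at the right bank as the canoe arrives there on crossing 5 is 5 — never all 6.
So no plan with fewer than 7 crossings exists, and this one achieves 7:
1. Boatman goes to the right bank with crate K5 and crate K6.
2. Boatman goes back to the left bank alone.
3. Boatman goes to the right bank with crate M2.
4. Boatman goes back to the left bank with crate K5.
5. Boatman goes to the right bank with crate K1 and crate R6.
6. Boatman goes back to the left bank alone.
7. Boatman goes to the right bank with crate K5 and crate M1.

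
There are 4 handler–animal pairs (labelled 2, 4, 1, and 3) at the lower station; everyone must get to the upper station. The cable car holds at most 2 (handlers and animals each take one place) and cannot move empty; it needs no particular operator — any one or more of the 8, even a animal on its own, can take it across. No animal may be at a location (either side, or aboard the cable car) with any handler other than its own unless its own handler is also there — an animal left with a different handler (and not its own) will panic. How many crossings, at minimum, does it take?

impossible

Following every safe sequence of crossings from the start, the most of the 8 that can be at the upper station as the cable car arrives there on crossings 1, 3, 5 is 2, 3, 4 respectively; the best ever achieved is 4 of 8.
From crossing 7 on, no configuration arises that was not already reachable earlier: only 44 distinct safe configurations (who is on which side, and where the cable car is) can ever be reached, none of them has everyone across, and every continuation just revisits them. So no valid plan exists.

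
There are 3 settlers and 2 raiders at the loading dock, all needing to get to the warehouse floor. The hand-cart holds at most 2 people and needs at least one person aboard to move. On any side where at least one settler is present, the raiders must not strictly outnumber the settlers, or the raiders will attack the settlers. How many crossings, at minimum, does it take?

Counting alone: each trip to the warehouse floor takes at most 2 across and each return brings at least 1 back, so after t trips out (and t−1 returns) at most 2t − (t−1) of the 5 are across; that first reaches 5 at t = 4, so at least 7 crossings are needed.
The plan below uses exactly 7 crossings, so it is optimal:
1. 2 raiders → the warehouse floor.  (the loading dock: 3S 0R; the warehouse floor: 0S 2R)
2. 1 raider ← the loading dock.  (the loading dock: 3S 1R; the warehouse floor: 0S 1R)
3. 2 settlers → the warehouse floor.  (the loading dock: 1S 1R; the warehouse floor: 2S 1R)
4. 1 settler ← the loading dock.  (the loading dock: 2S 1R; the warehouse floor: 1S 1R)
5. 1 settler and 1 raider → the warehouse floor.  (the loading dock: 1S 0R; the warehouse floor: 2S 2R)
6. 1 raider ← the loading dock.  (the loading dock: 1S 1R; the warehouse floor: 2S 1R)
7. 1 settler and 1 raider → the warehouse floor.  (the loading dock: 0S 0R; the warehouse floor: 3S 2R)

7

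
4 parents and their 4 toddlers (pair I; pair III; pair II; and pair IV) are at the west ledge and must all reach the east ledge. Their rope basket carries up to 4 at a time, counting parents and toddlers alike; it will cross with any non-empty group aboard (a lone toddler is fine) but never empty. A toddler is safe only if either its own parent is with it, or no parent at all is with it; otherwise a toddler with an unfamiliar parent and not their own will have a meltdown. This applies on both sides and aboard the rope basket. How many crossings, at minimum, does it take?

Counting alone: each trip to the east ledge takes at most 4 across and each return brings at least 1 back, so after t trips out (and t−1 returns) at most 4t − (t−1) of the 8 are across; that first reaches 8 at t = 3, so at least 5 crossings are needed.
The plan below uses exactly 5 crossings, so it is optimal:
1. parent I and toddler I cross → the east ledge.
2. parent I crosses ← the west ledge.
3. parent I, parent II, parent III, and parent IV cross → the east ledge.
4. toddler I crosses ← the west ledge.
5. toddler I, toddler II, toddler III, and toddler IV cross → the east ledge.

5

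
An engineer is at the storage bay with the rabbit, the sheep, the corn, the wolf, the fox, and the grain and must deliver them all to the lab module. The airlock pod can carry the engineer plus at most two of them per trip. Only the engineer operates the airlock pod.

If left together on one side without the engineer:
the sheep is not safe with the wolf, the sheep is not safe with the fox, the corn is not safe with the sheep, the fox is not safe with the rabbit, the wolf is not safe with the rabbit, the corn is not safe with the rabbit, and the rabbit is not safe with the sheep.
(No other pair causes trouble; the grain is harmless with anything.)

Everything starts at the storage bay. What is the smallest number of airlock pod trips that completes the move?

impossible

Following every safe sequence of crossings from the start, the most of the 6 that can be at the lab module as the airlock pod arrives there on crossings 1, 3, 5 is 2, 3, 4 respectively; the best ever achieved is 4 of 6.
From crossing 7 on, no configuration arises that was not already reachable earlier: only 20 distinct safe configurations (who is on which side, and where the airlock pod is) can ever be reached, none of them has everyone across, and every continuation just revisits them. So no valid plan exists.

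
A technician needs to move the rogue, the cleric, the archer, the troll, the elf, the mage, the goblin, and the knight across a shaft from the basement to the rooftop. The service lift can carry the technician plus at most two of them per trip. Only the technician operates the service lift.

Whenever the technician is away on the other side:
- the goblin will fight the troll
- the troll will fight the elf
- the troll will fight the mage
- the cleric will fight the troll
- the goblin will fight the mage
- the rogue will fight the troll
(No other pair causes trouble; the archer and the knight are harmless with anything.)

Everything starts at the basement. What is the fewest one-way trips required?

13

Counting alone: the technician can take at most 2 across per trip to the rooftop, so moving all 8 needs at least 4 loaded trips out, with a return between consecutive ones — at least 7 crossings.
The safety rule pushes this higher. Following every safe sequence of crossings, the most of the 8 that can be at the rooftop as the service lift arrives there on crossings 7, 9, 11 is 5, 6, 7 respectively — never all 8.
So no plan with fewer than 13 crossings exists, and this one achieves 13:
1. Technician goes to the rooftop with the mage and the troll.  [the basement: the archer, the cleric, the elf, the goblin, the knight, the rogue | the rooftop: the mage, the troll]
2. Technician goes back to the basement with the troll.  [the basement: the archer, the cleric, the elf, the goblin, the knight, the rogue, the troll | the rooftop: the mage]
3. Technician goes to the rooftop with the rogue and the troll.  [the basement: the archer, the cleric, the elf, the goblin, the knight | the rooftop: the mage, the rogue, the troll]
4. Technician goes back to the basement with the troll.  [the basement: the archer, the cleric, the elf, the goblin, the knight, the troll | the rooftop: the mage, the rogue]
5. Technician goes to the rooftop with the cleric and the troll.  [the basement: the archer, the elf, the goblin, the knight | the rooftop: the cleric, the mage, the rogue, the troll]
6. Technician goes back to the basement with the troll.  [the basement: the archer, the elf, the goblin, the knight, the troll | the rooftop: the cleric, the mage, the rogue]
7. Technician goes to the rooftop with the archer and the troll.  [the basement: the elf, the goblin, the knight | the rooftop: the archer, the cleric, the mage, the rogue, the troll]
8. Technician goes back to the basement with the troll.  [the basement: the elf, the goblin, the knight, the troll | the rooftop: the archer, the cleric, the mage, the rogue]
9. Technician goes to the rooftop with the elf and the troll.  [the basement: the goblin, the knight | the rooftop: the archer, the cleric, the elf, the mage, the rogue, the troll]
10. Technician goes back to the basement with the troll.  [the basement: the goblin, the knight, the troll | the rooftop: the archer, the cleric, the elf, the mage, the rogue]
11. Technician goes to the rooftop with the knight and the troll.  [the basement: the goblin | the rooftop: the archer, the cleric, the elf, the knight, the mage, the rogue, the troll]
12. Technician goes back to the basement with the troll.  [the basement: the goblin, the troll | the rooftop: the archer, the cleric, the elf, the knight, the mage, the rogue]
13. Technician goes to the rooftop with the goblin and the troll.  [the basement: — | the rooftop: the archer, the cleric, the elf, the goblin, the knight, the mage, the rogue, the troll]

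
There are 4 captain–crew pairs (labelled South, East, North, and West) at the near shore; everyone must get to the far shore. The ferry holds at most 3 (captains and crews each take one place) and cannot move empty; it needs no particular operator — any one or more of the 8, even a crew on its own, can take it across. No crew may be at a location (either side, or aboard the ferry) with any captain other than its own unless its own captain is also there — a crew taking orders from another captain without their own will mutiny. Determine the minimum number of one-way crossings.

9

Counting alone: each trip to the far shore takes at most 3 across and each return brings at least 1 back, so after t trips out (and t−1 returns) at most 3t − (t−1) of the 8 are across; that first reaches 8 at t = 4, so at least 7 crossings are needed.
The safety rule pushes this higher. Following every safe sequence of crossings, the most of the 8 that can be at the far shore as the ferry arrives there on crossing 7 is 7 — never all 8.
So no plan with fewer than 9 crossings exists, and this one achieves 9:
1. captain South and crew South cross → the far shore.
2. captain South crosses ← the near shore.
3. captain East, captain South, and crew East cross → the far shore.
4. captain South and crew South cross ← the near shore.
5. captain North, captain South, and captain West cross → the far shore.
6. crew East crosses ← the near shore.
7. crew East and crew South cross → the far shore.
8. crew South crosses ← the near shore.
9. crew North, crew South, and crew West cross → the far shore.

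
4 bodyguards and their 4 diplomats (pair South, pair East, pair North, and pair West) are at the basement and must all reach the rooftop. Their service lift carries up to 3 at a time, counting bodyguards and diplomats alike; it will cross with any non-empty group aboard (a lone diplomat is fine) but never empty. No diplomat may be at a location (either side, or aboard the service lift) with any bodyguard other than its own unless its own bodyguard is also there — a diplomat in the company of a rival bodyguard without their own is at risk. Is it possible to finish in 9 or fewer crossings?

Yes — this plan uses 9 crossings (≤ 9):
1. bodyguard South and diplomat South cross → the rooftop.
2. bodyguard South crosses ← the basement.
3. bodyguard East, bodyguard South, and diplomat East cross → the rooftop.
4. bodyguard South and diplomat South cross ← the basement.
5. bodyguard North, bodyguard South, and bodyguard West cross → the rooftop.
6. diplomat East crosses ← the basement.
7. diplomat East and diplomat South cross → the rooftop.
8. diplomat South crosses ← the basement.
9. diplomat North, diplomat South, and diplomat West cross → the rooftop.

Yes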